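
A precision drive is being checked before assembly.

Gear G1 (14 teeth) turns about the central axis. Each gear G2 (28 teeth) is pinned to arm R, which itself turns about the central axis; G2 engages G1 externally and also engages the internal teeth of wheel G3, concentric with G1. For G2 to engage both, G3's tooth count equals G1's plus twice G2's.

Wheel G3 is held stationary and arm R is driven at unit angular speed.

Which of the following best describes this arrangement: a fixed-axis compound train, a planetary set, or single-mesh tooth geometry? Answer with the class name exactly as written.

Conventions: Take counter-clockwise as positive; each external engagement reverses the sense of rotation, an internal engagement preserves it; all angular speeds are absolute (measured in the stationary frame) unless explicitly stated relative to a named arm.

planetary set

class = planetary set [G3 = 14+2·28 = 70; Willis about the carrier]
classification: planetary set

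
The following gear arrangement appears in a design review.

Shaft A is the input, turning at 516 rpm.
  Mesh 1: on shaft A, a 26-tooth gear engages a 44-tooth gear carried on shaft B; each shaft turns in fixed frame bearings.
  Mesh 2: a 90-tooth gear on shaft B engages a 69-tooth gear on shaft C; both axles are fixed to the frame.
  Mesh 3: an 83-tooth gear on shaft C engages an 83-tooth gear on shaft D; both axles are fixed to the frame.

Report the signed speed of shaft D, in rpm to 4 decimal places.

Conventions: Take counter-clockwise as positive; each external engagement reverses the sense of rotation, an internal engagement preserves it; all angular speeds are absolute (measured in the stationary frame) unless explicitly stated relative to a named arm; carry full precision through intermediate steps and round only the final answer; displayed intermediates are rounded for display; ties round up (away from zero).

-397.7075 rpm

class = fixed-axis compound train [3 meshes; 3 ratios multiply, 3 sense flips]
mesh 1 [26T→44T]: ω = 516.0000×26/44 = 304.9091 rpm, sense flips to −
mesh 2 [90T→69T]: ω = 304.9091×90/69 = 397.7075 rpm, sense flips to +
mesh 3 [83T→83T]: ω = 397.7075×83/83 = 397.7075 rpm, sense flips to −
signed output speed = -397.7075 rpm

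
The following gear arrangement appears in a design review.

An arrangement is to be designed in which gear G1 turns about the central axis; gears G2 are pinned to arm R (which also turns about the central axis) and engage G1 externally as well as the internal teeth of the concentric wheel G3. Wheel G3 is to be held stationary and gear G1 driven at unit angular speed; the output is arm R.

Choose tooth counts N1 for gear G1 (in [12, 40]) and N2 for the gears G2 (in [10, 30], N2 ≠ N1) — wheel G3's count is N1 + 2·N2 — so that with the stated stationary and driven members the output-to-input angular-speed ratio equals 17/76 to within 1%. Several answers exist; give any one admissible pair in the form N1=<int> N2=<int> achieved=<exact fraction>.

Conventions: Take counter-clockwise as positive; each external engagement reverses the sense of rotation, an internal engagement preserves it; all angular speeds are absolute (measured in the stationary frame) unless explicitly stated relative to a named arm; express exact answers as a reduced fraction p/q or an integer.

design class (target 17/76): planetary set
Willis with ω_ring = 0: ω_arm/ω_sun = N1/(N1+N3); set equal to 17/76  ⇒  N3/N1 = 1/(17/76) − 1 = 59/17
N3 = N1 + 2·N2  ⇒  N2/N1 = (N3/N1 − 1)/2 = (59/17 − 1)/2 = 21/17
smallest multiple with N1 ≥ 12 and N2 ≥ 10: k = 1  ⇒  N1 = 1·17 = 17, N2 = 1·21 = 21 (N1 ≤ 40, N2 ≤ 30, N2 ≠ N1 ✓), N3 = 17 + 2·21 = 59
check: N1/(N1+N3) with N1 = 17, N3 = 59 gives 17/76; |achieved − target| = 0 ≤ 17/7600 ✓

N1=17 N2=21 achieved=17/76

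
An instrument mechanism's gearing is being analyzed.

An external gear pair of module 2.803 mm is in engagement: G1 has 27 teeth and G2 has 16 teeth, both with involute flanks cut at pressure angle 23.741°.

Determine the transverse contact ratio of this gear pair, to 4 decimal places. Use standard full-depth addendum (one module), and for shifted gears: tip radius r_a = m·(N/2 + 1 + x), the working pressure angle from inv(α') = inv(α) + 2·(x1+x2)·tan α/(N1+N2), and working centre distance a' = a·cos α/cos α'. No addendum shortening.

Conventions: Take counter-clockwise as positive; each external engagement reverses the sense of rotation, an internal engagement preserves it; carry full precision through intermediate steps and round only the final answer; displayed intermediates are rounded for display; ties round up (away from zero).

recognized (one external pair, fixed centres): single-mesh tooth geometry, m = 2.803, N1 = 27, N2 = 16
base radii: r_b1 = 34.638238, r_b2 = 20.526363
tip radii: r_a1 = 40.643500, r_a2 = 25.227000
no profile shift: α' = α, a' = a
action lengths: √(r_a1²−r_b1²) = 21.262328, √(r_a2²−r_b2²) = 14.665263
base pitch p_b = π·m·cos α = 8.060684
CR = (21.262328 + 14.665263 − 60.264500·sin 23.74100°)/8.060684 = 1.447139
contact ratio ≈ 1.4471

1.4471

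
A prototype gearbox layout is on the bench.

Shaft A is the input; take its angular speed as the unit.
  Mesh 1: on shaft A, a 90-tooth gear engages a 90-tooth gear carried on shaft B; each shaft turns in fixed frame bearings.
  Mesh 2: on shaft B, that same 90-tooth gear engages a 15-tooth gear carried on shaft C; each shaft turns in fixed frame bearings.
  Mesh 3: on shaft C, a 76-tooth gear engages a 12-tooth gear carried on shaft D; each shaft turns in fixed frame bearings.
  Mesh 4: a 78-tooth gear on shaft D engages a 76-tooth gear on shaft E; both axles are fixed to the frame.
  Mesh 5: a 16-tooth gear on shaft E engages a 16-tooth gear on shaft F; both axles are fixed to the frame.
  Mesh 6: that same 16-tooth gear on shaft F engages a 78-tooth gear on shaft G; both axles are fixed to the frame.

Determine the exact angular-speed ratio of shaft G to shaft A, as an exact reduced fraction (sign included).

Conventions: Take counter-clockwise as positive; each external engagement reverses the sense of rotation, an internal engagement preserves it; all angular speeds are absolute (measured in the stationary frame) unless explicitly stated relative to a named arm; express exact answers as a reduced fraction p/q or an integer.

8

class = fixed-axis compound train [6 meshes; 6 ratios multiply, 6 sense flips]
mesh 1 [90T→90T]: running ratio 1, sense −
mesh 2 [90T→15T]: running ratio 6, sense +
mesh 3 [76T→12T]: running ratio 38, sense −
mesh 4 [78T→76T]: running ratio 39, sense +
mesh 5 [16T→16T]: running ratio 39, sense −
mesh 6 [16T→78T]: running ratio 8, sense +
ω_out/ω_in = 8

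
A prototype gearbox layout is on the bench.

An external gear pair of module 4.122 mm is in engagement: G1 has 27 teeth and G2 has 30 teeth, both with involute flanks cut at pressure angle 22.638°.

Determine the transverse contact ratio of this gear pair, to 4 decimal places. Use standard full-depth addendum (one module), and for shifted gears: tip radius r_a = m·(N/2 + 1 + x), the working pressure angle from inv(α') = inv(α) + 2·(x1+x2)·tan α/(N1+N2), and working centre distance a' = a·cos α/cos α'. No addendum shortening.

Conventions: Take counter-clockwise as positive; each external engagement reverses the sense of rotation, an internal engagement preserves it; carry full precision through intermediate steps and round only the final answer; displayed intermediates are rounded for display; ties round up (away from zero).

1.5407

topology: single-mesh involute geometry — m = 4.122, 27T/30T pair
base radii: r_b1 = 51.359685, r_b2 = 57.066316
tip radii: r_a1 = 59.769000, r_a2 = 65.952000
no profile shift: α' = α, a' = a
action lengths: √(r_a1²−r_b1²) = 30.569857, √(r_a2²−r_b2²) = 33.062091
base pitch p_b = π·m·cos α = 11.951941
CR = (30.569857 + 33.062091 − 117.477000·sin 22.63800°)/11.951941 = 1.540684
contact ratio ≈ 1.5407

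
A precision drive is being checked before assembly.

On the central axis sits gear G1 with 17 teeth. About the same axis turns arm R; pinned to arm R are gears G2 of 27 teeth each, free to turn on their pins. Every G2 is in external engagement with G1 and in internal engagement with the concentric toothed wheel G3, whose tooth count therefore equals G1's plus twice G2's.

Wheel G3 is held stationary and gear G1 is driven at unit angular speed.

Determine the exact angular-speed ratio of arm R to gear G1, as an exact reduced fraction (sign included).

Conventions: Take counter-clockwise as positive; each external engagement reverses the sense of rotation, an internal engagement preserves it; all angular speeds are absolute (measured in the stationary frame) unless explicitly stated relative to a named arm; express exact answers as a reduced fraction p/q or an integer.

17/88

recognized (axles ride arm R): planetary set, 17/27/71 teeth
ring teeth: 17 + 2·27 = 71
17(ω_sun−ω_arm) = −71(ω_ring−ω_arm),  ω_ring = 0, ω_sun = 1
17(1−ω_arm) = −71(0−ω_arm)  ⇒  88·ω_arm = 17  ⇒  ω_arm = 17/88
ω_out/ω_in = 17/88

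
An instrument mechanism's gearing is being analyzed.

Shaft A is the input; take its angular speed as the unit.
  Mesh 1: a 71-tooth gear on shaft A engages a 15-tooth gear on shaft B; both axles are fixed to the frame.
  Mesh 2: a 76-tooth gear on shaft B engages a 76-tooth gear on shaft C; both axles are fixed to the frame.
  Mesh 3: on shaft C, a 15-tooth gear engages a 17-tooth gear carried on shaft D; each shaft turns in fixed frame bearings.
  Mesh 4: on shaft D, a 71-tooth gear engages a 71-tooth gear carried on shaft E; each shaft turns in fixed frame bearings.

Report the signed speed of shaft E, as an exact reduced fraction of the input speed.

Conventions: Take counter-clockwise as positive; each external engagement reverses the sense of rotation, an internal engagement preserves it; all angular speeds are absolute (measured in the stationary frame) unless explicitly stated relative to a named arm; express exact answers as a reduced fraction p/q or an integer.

71/17

4-mesh fixed-axis compound train (all bearings frame-fixed)
mesh 1 [71T→15T]: |ω|/ω_in = 1×71/15 = 71/15, sense flips to −
mesh 2 [76T→76T]: |ω|/ω_in = (71/15)×76/76 = 71/15, sense flips to +
mesh 3 [15T→17T]: |ω|/ω_in = (71/15)×15/17 = 71/17, sense flips to −
mesh 4 [71T→71T]: |ω|/ω_in = (71/17)×71/71 = 71/17, sense flips to +
signed output speed (× input speed) = 71/17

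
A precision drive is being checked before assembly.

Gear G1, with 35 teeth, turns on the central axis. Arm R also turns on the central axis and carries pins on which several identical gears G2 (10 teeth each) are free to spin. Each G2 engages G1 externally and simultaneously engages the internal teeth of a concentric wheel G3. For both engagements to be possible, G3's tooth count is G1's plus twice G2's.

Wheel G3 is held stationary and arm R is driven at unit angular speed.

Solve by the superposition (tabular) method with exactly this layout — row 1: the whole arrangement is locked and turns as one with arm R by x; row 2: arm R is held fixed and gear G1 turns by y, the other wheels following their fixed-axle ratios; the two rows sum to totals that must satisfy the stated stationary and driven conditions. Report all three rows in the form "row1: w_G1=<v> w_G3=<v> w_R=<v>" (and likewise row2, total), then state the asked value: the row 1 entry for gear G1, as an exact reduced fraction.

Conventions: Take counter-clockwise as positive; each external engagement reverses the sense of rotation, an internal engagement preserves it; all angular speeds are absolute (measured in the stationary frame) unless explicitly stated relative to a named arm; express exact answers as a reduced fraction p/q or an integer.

recognized (axles ride arm R): planetary set, 35/10/55 teeth
row 1 — lock + rotate with arm: ω_sun = ω_ring = ω_arm = x
row 2: sun turns y, ring = −(35/55)·y, arm 0
boundary: total ω_ring = x − (35/55)·y = 0 and total ω_arm = x = 1  ⇒  y = 11/7, x = 1
row 2 ring = −(35/55)·11/7 = -1
totals (row 1 + row 2): sun 1 + 11/7 = 18/7, ring 1 + (-1) = 0, arm 1 + 0 = 1
asked cell (row1, sun) = 1

row1: w_G1=1 w_G3=1 w_R=1
row2: w_G1=11/7 w_G3=-1 w_R=0
total: w_G1=18/7 w_G3=0 w_R=1
asked value: 1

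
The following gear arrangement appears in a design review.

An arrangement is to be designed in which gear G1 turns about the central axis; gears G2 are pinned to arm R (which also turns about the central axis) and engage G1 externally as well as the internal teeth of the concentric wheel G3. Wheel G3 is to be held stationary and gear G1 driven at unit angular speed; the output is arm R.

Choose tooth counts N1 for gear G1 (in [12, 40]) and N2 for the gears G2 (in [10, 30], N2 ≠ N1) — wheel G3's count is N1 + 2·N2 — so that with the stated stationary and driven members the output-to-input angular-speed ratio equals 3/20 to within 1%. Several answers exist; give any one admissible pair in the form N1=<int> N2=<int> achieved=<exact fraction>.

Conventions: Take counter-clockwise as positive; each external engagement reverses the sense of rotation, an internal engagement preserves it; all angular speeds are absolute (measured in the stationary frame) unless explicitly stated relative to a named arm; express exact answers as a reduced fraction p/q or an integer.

topology: planetary set — design target 3/20, arm = carrier (Willis)
Willis with ω_ring = 0: ω_arm/ω_sun = N1/(N1+N3); set equal to 3/20  ⇒  N3/N1 = 1/(3/20) − 1 = 17/3
N3 = N1 + 2·N2  ⇒  N2/N1 = (N3/N1 − 1)/2 = (17/3 − 1)/2 = 7/3
smallest multiple with N1 ≥ 12 and N2 ≥ 10: k = 4  ⇒  N1 = 4·3 = 12, N2 = 4·7 = 28 (N1 ≤ 40, N2 ≤ 30, N2 ≠ N1 ✓), N3 = 12 + 2·28 = 68
check: N1/(N1+N3) with N1 = 12, N3 = 68 gives 3/20; |achieved − target| = 0 ≤ 3/2000 ✓

N1=12 N2=28 achieved=3/20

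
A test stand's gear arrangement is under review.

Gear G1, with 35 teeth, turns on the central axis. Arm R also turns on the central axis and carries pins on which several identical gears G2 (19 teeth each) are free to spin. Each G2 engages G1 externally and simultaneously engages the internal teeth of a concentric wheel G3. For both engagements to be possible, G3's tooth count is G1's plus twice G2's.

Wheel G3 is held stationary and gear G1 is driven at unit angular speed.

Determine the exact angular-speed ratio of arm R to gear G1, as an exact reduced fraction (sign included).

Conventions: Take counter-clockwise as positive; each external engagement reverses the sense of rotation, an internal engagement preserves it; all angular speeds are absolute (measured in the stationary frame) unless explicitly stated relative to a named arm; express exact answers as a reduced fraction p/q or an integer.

planetary set (35T centre, 19T on arm, 73T internal) — Willis relation
ring teeth: 35 + 2·19 = 73
35(ω_sun−ω_arm) = −73(ω_ring−ω_arm),  ω_ring = 0, ω_sun = 1
35(1−ω_arm) = −73(0−ω_arm)  ⇒  108·ω_arm = 35  ⇒  ω_arm = 35/108
ω_out/ω_in = 35/108

35/108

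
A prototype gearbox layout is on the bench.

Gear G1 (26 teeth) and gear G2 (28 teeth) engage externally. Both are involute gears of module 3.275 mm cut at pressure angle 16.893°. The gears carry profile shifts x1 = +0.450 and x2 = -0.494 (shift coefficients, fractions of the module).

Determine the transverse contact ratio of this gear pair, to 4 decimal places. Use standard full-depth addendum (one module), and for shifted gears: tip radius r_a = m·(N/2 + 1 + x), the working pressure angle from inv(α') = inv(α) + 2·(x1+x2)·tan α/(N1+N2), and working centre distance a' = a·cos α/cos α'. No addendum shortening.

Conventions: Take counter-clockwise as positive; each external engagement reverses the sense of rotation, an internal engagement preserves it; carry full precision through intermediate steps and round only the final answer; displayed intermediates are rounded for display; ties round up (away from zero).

topology: single-mesh involute geometry — m = 3.275, 26T/28T pair
base radii: r_b1 = 40.737850, r_b2 = 43.871531
tip radii: r_a1 = 47.323750, r_a2 = 47.507150
inv(α') = inv(16.893°) + 2·(+0.450-0.494)·tan α/(26+28) = 0.00835641  ⇒  α' = 16.57942°
a' = a·cos α / cos α' = 88.4250·cos 16.893°/cos 16.57942° = 88.279594
action lengths: √(r_a1²−r_b1²) = 24.082460, √(r_a2²−r_b2²) = 18.226850
base pitch p_b = π·m·cos α = 9.844749
CR = (24.082460 + 18.226850 − 88.279594·sin 16.57942°)/9.844749 = 1.738922
contact ratio ≈ 1.7389

1.7389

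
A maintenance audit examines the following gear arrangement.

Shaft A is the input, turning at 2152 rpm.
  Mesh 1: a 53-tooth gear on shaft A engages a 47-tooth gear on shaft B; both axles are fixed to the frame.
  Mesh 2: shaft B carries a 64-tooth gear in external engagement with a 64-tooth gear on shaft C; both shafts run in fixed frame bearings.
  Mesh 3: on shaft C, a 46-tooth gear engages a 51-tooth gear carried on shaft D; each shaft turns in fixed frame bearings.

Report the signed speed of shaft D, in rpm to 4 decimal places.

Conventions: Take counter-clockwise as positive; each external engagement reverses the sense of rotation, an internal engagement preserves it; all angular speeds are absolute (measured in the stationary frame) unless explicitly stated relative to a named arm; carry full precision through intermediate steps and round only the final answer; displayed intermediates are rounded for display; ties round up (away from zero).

-2188.8093 rpm

recognized (4 fixed axles, 3 meshes): fixed-axis compound train
mesh 1 [53T→47T]: ω = 2152.0000×53/47 = 2426.7234 rpm, sense flips to −
mesh 2 [64T→64T]: ω = 2426.7234×64/64 = 2426.7234 rpm, sense flips to +
mesh 3 [46T→51T]: ω = 2426.7234×46/51 = 2188.8093 rpm, sense flips to −
signed output speed = -2188.8093 rpm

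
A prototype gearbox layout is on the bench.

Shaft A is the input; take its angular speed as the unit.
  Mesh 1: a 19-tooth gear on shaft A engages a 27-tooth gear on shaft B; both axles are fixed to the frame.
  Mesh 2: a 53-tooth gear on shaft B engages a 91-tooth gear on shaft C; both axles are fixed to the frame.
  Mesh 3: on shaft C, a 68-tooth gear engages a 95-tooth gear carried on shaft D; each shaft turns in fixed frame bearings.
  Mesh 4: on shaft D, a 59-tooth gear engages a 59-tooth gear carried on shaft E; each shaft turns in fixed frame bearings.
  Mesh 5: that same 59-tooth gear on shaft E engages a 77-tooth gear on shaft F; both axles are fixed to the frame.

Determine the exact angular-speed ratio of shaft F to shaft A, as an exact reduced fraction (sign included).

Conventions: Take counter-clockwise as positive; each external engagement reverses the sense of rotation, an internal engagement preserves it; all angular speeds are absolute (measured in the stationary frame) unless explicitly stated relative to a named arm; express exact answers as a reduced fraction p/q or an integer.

class = fixed-axis compound train [5 meshes; 5 ratios multiply, 5 sense flips]
mesh 1 [19T→27T]: running ratio 19/27, sense −
mesh 2 [53T→91T]: running ratio 1007/2457, sense +
mesh 3 [68T→95T]: running ratio 3604/12285, sense −
mesh 4 [59T→59T]: running ratio 3604/12285, sense +
mesh 5 [59T→77T]: running ratio 212636/945945, sense −
ω_out/ω_in = -212636/945945

-212636/945945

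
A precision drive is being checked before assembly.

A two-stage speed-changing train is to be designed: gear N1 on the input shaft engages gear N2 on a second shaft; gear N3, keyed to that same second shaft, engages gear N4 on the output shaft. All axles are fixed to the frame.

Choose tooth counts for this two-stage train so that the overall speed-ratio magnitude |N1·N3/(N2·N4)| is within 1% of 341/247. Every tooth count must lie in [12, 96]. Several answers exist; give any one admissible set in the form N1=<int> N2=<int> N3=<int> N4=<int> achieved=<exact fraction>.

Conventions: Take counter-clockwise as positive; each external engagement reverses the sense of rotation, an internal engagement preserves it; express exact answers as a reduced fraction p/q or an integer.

N1=22 N2=13 N3=31 N4=38 achieved=341/247

design class (target 341/247): fixed-axis compound train
target = 341/247 in lowest terms: an exact hit needs N1·N3 = k·341 and N2·N4 = k·247 for one integer k, every count in [12, 96]; additionally prefer no 1:1 stage (N1 ≠ N2, N3 ≠ N4)
k = 1: no 1:1-free in-range split of k·341 and k·247 into factor pairs; take k = 2
k = 2: N1·N3 = 682 = 22·31, N2·N4 = 494 = 13·38
achieved = 22·31/(13·38) = 341/247; |achieved − target| = 0 ≤ 341/24700 ✓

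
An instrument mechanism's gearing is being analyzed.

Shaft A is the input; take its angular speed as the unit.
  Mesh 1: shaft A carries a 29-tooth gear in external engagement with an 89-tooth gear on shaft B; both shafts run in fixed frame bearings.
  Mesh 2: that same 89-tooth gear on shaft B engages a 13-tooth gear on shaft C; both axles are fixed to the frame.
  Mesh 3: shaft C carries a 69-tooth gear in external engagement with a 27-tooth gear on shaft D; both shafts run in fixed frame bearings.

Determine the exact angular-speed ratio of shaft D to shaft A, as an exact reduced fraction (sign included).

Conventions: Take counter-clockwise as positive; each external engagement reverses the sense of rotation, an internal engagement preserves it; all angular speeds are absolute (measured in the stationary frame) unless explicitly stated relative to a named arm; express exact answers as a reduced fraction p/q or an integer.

class = fixed-axis compound train [3 meshes; 3 ratios multiply, 3 sense flips]
mesh 1 [29T→89T]: running ratio 29/89, sense −
mesh 2 [89T→13T]: running ratio 29/13, sense +
mesh 3 [69T→27T]: running ratio 667/117, sense −
ω_out/ω_in = -667/117

-667/117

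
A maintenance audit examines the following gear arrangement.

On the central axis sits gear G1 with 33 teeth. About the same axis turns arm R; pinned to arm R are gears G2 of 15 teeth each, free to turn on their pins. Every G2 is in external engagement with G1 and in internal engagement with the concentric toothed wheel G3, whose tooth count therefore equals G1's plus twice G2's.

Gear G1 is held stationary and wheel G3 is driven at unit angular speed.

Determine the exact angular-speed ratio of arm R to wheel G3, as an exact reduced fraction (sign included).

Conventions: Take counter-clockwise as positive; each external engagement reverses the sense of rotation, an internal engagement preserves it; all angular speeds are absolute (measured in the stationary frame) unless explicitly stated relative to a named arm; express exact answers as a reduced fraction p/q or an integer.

recognized (axles ride arm R): planetary set, 33/15/63 teeth
ring teeth: 33 + 2·15 = 63
33(ω_sun−ω_arm) = −63(ω_ring−ω_arm),  ω_sun = 0, ω_ring = 1
33(0−ω_arm) = −63(1−ω_arm)  ⇒  96·ω_arm = 63  ⇒  ω_arm = 21/32
ω_out/ω_in = 21/32

21/32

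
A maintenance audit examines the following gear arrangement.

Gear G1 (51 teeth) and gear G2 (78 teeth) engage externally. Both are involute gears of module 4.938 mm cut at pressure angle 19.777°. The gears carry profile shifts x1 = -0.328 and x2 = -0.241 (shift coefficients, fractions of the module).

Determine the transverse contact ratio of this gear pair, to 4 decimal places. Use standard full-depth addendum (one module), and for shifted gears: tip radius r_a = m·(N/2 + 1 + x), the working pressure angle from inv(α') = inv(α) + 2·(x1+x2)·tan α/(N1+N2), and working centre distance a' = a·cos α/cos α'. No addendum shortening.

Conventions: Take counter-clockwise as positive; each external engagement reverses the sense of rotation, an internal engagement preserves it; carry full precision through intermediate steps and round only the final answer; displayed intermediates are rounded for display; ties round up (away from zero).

recognized (one external pair, fixed centres): single-mesh tooth geometry, m = 4.938, N1 = 51, N2 = 78
base radii: r_b1 = 118.491878, r_b2 = 181.222873
tip radii: r_a1 = 129.237336, r_a2 = 196.329942
inv(α') = inv(19.777°) + 2·(-0.328-0.241)·tan α/(51+78) = 0.01122299  ⇒  α' = 18.24738°
a' = a·cos α / cos α' = 318.5010·cos 19.777°/cos 18.24738° = 315.584402
action lengths: √(r_a1²−r_b1²) = 51.594223, √(r_a2²−r_b2²) = 75.522954
base pitch p_b = π·m·cos α = 14.598165
CR = (51.594223 + 75.522954 − 315.584402·sin 18.24738°)/14.598165 = 1.938687
contact ratio ≈ 1.9387

1.9387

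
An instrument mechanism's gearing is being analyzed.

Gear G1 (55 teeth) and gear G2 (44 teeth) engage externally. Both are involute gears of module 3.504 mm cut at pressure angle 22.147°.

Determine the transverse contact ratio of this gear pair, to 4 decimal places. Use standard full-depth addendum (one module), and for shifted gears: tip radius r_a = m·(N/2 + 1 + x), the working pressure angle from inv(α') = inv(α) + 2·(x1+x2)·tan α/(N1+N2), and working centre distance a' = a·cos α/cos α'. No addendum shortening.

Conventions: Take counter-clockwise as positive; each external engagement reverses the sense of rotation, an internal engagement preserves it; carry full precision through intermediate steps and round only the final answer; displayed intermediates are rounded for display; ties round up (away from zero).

1.6469

topology: single-mesh involute geometry — m = 3.504, 55T/44T pair
base radii: r_b1 = 89.250530, r_b2 = 71.400424
tip radii: r_a1 = 99.864000, r_a2 = 80.592000
no profile shift: α' = α, a' = a
action lengths: √(r_a1²−r_b1²) = 44.801354, √(r_a2²−r_b2²) = 37.377130
base pitch p_b = π·m·cos α = 10.195957
CR = (44.801354 + 37.377130 − 173.448000·sin 22.14700°)/10.195957 = 1.646862
contact ratio ≈ 1.6469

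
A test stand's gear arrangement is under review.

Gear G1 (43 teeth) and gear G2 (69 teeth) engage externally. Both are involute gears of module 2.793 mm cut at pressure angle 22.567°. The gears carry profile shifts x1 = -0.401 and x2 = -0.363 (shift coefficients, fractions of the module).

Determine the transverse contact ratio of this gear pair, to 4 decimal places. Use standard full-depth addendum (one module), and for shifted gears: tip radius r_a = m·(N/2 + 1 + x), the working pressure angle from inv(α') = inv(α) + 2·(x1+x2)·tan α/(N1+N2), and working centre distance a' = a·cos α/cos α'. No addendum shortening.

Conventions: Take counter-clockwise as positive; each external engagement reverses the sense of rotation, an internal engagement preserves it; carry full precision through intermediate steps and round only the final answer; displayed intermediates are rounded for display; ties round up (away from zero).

single-mesh involute tooth geometry (43T engaging 69T at module 2.793)
base radii: r_b1 = 55.451594, r_b2 = 88.980465
tip radii: r_a1 = 61.722507, r_a2 = 98.137641
inv(α') = inv(22.567°) + 2·(-0.401-0.363)·tan α/(43+69) = 0.01604602  ⇒  α' = 20.48106°
a' = a·cos α / cos α' = 156.4080·cos 22.567°/cos 20.48106° = 154.177972
action lengths: √(r_a1²−r_b1²) = 27.106984, √(r_a2²−r_b2²) = 41.394124
base pitch p_b = π·m·cos α = 8.102620
CR = (27.106984 + 41.394124 − 154.177972·sin 20.48106°)/8.102620 = 1.796281
contact ratio ≈ 1.7963

1.7963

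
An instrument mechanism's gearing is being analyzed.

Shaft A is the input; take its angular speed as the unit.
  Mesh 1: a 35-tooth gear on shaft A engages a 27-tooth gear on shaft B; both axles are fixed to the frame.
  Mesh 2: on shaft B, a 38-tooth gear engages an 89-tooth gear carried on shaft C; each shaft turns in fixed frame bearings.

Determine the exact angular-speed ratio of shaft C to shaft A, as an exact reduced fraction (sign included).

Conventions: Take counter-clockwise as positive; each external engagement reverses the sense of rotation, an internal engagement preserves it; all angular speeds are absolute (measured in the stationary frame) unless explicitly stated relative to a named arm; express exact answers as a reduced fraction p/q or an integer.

1330/2403

class = fixed-axis compound train [2 meshes; 2 ratios multiply, 2 sense flips]
mesh 1 [35T→27T]: running ratio 35/27, sense −
mesh 2 [38T→89T]: running ratio 1330/2403, sense +
ω_out/ω_in = 1330/2403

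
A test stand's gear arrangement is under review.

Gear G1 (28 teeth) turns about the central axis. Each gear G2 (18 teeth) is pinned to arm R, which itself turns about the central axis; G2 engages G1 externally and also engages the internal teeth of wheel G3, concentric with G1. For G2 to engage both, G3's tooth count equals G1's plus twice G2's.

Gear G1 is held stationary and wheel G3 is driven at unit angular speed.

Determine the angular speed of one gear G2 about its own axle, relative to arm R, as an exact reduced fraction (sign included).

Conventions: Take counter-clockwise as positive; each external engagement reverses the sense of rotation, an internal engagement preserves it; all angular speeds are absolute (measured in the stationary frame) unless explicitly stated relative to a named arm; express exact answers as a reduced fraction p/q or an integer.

224/207

class = planetary set [G3 = 28+2·18 = 64; Willis about the carrier]
ring teeth: 28 + 2·18 = 64
28(ω_sun−ω_arm) = −64(ω_ring−ω_arm),  ω_sun = 0, ω_ring = 1
28(0−ω_arm) = −64(1−ω_arm)  ⇒  92·ω_arm = 64  ⇒  ω_arm = 16/23
sun–planet mesh: 28·(0−16/23) = −18·(ω_p−ω_arm)  ⇒  ω_p−ω_arm = 224/207
exact speed ratio = 224/207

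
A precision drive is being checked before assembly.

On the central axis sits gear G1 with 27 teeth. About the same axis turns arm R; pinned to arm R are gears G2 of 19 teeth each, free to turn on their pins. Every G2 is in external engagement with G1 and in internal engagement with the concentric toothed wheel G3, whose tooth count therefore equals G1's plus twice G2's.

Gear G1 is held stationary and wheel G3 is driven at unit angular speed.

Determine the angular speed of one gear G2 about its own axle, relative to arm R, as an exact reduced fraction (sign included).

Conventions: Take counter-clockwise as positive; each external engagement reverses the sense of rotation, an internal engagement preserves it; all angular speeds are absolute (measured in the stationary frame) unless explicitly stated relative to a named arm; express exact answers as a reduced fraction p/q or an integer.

1755/1748

planetary set (27T centre, 19T on arm, 65T internal) — Willis relation
ring teeth: 27 + 2·19 = 65
27(ω_sun−ω_arm) = −65(ω_ring−ω_arm),  ω_sun = 0, ω_ring = 1
27(0−ω_arm) = −65(1−ω_arm)  ⇒  92·ω_arm = 65  ⇒  ω_arm = 65/92
sun–planet mesh: 27·(0−65/92) = −19·(ω_p−ω_arm)  ⇒  ω_p−ω_arm = 1755/1748
exact speed ratio = 1755/1748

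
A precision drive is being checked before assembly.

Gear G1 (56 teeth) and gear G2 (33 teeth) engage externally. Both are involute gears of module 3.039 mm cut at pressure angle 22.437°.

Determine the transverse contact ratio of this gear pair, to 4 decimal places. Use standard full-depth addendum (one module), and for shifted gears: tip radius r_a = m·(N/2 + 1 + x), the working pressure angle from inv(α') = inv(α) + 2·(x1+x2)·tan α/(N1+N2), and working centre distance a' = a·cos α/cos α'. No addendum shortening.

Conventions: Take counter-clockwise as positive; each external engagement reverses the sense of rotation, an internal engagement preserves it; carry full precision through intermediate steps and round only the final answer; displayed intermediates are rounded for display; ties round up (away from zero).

1.6127

topology: single-mesh involute geometry — m = 3.039, 56T/33T pair
base radii: r_b1 = 78.650515, r_b2 = 46.347625
tip radii: r_a1 = 88.131000, r_a2 = 53.182500
no profile shift: α' = α, a' = a
action lengths: √(r_a1²−r_b1²) = 39.763924, √(r_a2²−r_b2²) = 26.082101
base pitch p_b = π·m·cos α = 8.824567
CR = (39.763924 + 26.082101 − 135.235500·sin 22.43700°)/8.824567 = 1.612663
contact ratio ≈ 1.6127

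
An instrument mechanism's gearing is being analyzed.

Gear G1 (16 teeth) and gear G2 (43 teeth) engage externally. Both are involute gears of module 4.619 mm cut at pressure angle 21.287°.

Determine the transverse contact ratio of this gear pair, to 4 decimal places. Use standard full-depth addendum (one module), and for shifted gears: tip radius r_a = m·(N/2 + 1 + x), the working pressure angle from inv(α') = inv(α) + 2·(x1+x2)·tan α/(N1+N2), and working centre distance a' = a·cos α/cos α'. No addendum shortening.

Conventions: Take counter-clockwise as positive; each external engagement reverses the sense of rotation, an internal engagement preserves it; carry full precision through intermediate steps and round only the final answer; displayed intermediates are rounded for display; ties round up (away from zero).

1.5635

single-mesh involute tooth geometry (16T engaging 43T at module 4.619)
base radii: r_b1 = 34.430899, r_b2 = 92.533041
tip radii: r_a1 = 41.571000, r_a2 = 103.927500
no profile shift: α' = α, a' = a
action lengths: √(r_a1²−r_b1²) = 23.295091, √(r_a2²−r_b2²) = 47.313440
base pitch p_b = π·m·cos α = 13.520982
CR = (23.295091 + 47.313440 − 136.260500·sin 21.28700°)/13.520982 = 1.563536
contact ratio ≈ 1.5635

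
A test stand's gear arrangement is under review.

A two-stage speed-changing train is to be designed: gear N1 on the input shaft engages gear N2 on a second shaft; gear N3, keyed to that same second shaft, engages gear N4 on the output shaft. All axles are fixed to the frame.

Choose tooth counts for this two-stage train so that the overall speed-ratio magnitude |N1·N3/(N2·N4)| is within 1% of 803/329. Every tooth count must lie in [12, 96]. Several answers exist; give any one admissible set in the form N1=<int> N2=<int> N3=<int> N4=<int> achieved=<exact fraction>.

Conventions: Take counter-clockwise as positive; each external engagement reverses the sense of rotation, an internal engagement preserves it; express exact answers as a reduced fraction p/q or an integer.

topology: fixed-axis compound train — 2 stages, target 803/329
target = 803/329 in lowest terms: an exact hit needs N1·N3 = k·803 and N2·N4 = k·329 for one integer k, every count in [12, 96]; additionally prefer no 1:1 stage (N1 ≠ N2, N3 ≠ N4)
k = 1: no 1:1-free in-range split of k·803 and k·329 into factor pairs; take k = 2
k = 2: N1·N3 = 1606 = 22·73, N2·N4 = 658 = 14·47
achieved = 22·73/(14·47) = 803/329; |achieved − target| = 0 ≤ 803/32900 ✓

N1=22 N2=14 N3=73 N4=47 achieved=803/329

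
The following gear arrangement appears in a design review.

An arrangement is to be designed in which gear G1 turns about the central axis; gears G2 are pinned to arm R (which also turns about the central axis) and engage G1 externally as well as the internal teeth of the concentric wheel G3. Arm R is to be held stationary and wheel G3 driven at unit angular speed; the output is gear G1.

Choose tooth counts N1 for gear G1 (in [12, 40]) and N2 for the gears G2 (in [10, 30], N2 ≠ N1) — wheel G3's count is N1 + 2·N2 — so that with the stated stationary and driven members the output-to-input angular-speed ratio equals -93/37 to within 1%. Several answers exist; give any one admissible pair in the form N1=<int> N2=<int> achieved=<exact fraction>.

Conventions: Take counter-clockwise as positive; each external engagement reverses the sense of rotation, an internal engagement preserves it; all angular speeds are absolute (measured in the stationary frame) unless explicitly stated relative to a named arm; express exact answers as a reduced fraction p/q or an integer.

N1=37 N2=28 achieved=-93/37

design class (target -93/37): planetary set
Willis with ω_arm = 0: ω_sun/ω_ring = −N3/N1; set equal to -93/37  ⇒  N3/N1 = −(-93/37) = 93/37
N3 = N1 + 2·N2  ⇒  N2/N1 = (N3/N1 − 1)/2 = (93/37 − 1)/2 = 28/37
smallest multiple with N1 ≥ 12 and N2 ≥ 10: k = 1  ⇒  N1 = 1·37 = 37, N2 = 1·28 = 28 (N1 ≤ 40, N2 ≤ 30, N2 ≠ N1 ✓), N3 = 37 + 2·28 = 93
check: −N3/N1 with N1 = 37, N3 = 93 gives -93/37; |achieved − target| = 0 ≤ 93/3700 ✓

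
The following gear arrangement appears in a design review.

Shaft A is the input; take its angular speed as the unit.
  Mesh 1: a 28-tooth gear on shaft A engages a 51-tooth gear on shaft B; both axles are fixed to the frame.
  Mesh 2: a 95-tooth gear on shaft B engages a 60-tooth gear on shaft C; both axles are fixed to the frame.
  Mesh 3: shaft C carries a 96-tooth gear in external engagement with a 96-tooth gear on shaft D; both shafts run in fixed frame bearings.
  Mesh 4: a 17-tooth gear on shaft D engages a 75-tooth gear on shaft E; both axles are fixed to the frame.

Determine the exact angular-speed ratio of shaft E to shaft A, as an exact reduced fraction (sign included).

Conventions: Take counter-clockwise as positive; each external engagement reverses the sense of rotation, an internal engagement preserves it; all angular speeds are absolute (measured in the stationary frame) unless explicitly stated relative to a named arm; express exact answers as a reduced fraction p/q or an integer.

133/675

class = fixed-axis compound train [4 meshes; 4 ratios multiply, 4 sense flips]
mesh 1 [28T→51T]: running ratio 28/51, sense −
mesh 2 [95T→60T]: running ratio 133/153, sense +
mesh 3 [96T→96T]: running ratio 133/153, sense −
mesh 4 [17T→75T]: running ratio 133/675, sense +
ω_out/ω_in = 133/675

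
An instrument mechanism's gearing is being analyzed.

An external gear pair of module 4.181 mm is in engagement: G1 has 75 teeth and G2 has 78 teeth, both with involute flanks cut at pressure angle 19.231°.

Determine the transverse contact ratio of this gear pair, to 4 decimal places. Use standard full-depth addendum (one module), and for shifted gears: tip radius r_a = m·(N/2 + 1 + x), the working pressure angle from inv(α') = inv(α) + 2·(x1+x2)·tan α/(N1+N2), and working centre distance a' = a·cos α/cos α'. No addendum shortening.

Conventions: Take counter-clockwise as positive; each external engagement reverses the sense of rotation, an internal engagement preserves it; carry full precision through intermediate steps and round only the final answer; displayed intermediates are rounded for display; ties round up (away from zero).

class = single-mesh tooth geometry [involute pair 75T × 78T, m = 4.181]
base radii: r_b1 = 148.038491, r_b2 = 153.960030
tip radii: r_a1 = 160.968500, r_a2 = 167.240000
no profile shift: α' = α, a' = a
action lengths: √(r_a1²−r_b1²) = 63.209677, √(r_a2²−r_b2²) = 65.311000
base pitch p_b = π·m·cos α = 12.402044
CR = (63.209677 + 65.311000 − 319.846500·sin 19.23100°)/12.402044 = 1.868274
contact ratio ≈ 1.8683

1.8683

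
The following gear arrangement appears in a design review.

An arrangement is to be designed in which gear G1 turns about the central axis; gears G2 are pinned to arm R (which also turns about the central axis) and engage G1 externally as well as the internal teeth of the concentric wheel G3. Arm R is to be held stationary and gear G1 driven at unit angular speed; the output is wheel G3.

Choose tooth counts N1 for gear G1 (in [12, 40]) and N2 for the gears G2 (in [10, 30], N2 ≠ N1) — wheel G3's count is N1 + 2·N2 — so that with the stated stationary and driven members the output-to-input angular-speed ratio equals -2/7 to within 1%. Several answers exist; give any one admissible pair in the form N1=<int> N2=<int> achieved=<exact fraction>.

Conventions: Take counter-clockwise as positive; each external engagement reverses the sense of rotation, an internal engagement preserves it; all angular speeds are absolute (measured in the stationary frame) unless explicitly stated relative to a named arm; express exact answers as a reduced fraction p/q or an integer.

class = planetary set [ratio -2/7 wanted; Willis about the carrier]
Willis with ω_arm = 0: ω_ring/ω_sun = −N1/N3; set equal to -2/7  ⇒  N3/N1 = −1/(-2/7) = 7/2
N3 = N1 + 2·N2  ⇒  N2/N1 = (N3/N1 − 1)/2 = (7/2 − 1)/2 = 5/4
smallest multiple with N1 ≥ 12 and N2 ≥ 10: k = 3  ⇒  N1 = 3·4 = 12, N2 = 3·5 = 15 (N1 ≤ 40, N2 ≤ 30, N2 ≠ N1 ✓), N3 = 12 + 2·15 = 42
check: −N1/N3 with N1 = 12, N3 = 42 gives -2/7; |achieved − target| = 0 ≤ 1/350 ✓

N1=12 N2=15 achieved=-2/7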